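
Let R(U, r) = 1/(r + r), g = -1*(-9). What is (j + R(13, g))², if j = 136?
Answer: 5997601/324 ≈ 18511.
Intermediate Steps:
g = 9
R(U, r) = 1/(2*r)
(j + R(13, g))² = (136 + (½)/9)² = (136 + (½)*(⅑))² = (136 + 1/18)² = (2449/18)² = 5997601/324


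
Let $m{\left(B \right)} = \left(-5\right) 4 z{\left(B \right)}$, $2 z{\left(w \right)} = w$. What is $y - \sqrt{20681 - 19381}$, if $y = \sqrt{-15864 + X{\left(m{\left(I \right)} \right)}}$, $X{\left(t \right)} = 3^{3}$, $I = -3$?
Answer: $- 10 \sqrt{13} + i \sqrt{15837} \approx -36.056 + 125.85 i$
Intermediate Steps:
$z{\left(w \right)} = \frac{w}{2}$
$m{\left(B \right)} = - 10 B$ ($m{\left(B \right)} = \left(-5\right) 4 \frac{B}{2} = - 20 \frac{B}{2} = - 10 B$)
$X{\left(t \right)} = 27$
$y = i \sqrt{15837}$ ($y = \sqrt{-15864 + 27} = \sqrt{-15837} = i \sqrt{15837} \approx 125.85 i$)
$y - \sqrt{20681 - 19381} = i \sqrt{15837} - \sqrt{20681 - 19381} = i \sqrt{15837} - \sqrt{1300} = i \sqrt{15837} - 10 \sqrt{13} = - 10 \sqrt{13} + i \sqrt{15837}$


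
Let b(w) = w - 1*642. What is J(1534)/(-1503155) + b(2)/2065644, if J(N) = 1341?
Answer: -933011951/776245776705 ≈ -0.0012020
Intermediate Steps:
b(w) = -642 + w (b(w) = w - 642 = -642 + w)
J(1534)/(-1503155) + b(2)/2065644 = 1341/(-1503155) + (-642 + 2)/2065644 = 1341*(-1/1503155) - 640*1/2065644 = -1341/1503155 - 160/516411 = -933011951/776245776705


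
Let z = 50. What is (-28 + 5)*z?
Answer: -1150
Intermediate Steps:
(-28 + 5)*z = (-28 + 5)*50 = -23*50 = -1150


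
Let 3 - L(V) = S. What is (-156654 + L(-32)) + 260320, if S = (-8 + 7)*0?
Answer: 103669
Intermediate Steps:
S = 0 (S = -1*0 = 0)
L(V) = 3 (L(V) = 3 - 1*0 = 3 + 0 = 3)
(-156654 + L(-32)) + 260320 = (-156654 + 3) + 260320 = -156651 + 260320 = 103669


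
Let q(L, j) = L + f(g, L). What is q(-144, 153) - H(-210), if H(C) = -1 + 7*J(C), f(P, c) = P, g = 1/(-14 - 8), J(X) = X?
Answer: 29193/22 ≈ 1327.0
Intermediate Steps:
g = -1/22 (g = 1/(-22) = -1/22 ≈ -0.045455)
H(C) = -1 + 7*C
q(L, j) = -1/22 + L (q(L, j) = L - 1/22 = -1/22 + L)
q(-144, 153) - H(-210) = (-1/22 - 144) - (-1 + 7*(-210)) = -3169/22 - (-1 - 1470) = -3169/22 - 1*(-1471) = -3169/22 + 1471 = 29193/22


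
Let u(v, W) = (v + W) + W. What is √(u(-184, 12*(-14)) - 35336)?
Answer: 12*I*√249 ≈ 189.36*I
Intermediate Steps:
u(v, W) = v + 2*W (u(v, W) = (W + v) + W = v + 2*W)
√(u(-184, 12*(-14)) - 35336) = √((-184 + 2*(12*(-14))) - 35336) = √((-184 + 2*(-168)) - 35336) = √((-184 - 336) - 35336) = √(-520 - 35336) = √(-35856) = 12*I*√249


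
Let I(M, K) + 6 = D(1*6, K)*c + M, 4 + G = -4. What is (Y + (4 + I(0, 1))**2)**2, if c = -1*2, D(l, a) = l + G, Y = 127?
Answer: 17161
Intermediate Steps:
G = -8 (G = -4 - 4 = -8)
D(l, a) = -8 + l (D(l, a) = l - 8 = -8 + l)
c = -2
I(M, K) = -2 + M (I(M, K) = -6 + ((-8 + 1*6)*(-2) + M) = -6 + ((-8 + 6)*(-2) + M) = -6 + (-2*(-2) + M) = -6 + (4 + M) = -2 + M)
(Y + (4 + I(0, 1))**2)**2 = (127 + (4 + (-2 + 0))**2)**2 = (127 + (4 - 2)**2)**2 = (127 + 2**2)**2 = (127 + 4)**2 = 131**2 = 17161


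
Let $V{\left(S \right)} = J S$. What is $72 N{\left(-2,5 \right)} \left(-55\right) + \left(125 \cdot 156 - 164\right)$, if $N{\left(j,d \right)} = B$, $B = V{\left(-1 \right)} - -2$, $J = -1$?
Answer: $7456$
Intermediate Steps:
$V{\left(S \right)} = - S$
$B = 3$ ($B = \left(-1\right) \left(-1\right) - -2 = 1 + 2 = 3$)
$N{\left(j,d \right)} = 3$
$72 N{\left(-2,5 \right)} \left(-55\right) + \left(125 \cdot 156 - 164\right) = 72 \cdot 3 \left(-55\right) + \left(125 \cdot 156 - 164\right) = 216 \left(-55\right) + \left(19500 - 164\right) = -11880 + 19336 = 7456$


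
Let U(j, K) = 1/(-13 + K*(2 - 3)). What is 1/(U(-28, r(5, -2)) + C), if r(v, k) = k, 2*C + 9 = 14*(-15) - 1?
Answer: -11/1211 ≈ -0.0090834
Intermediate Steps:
C = -110 (C = -9/2 + (14*(-15) - 1)/2 = -9/2 + (-210 - 1)/2 = -9/2 + (½)*(-211) = -9/2 - 211/2 = -110)
U(j, K) = 1/(-13 - K) (U(j, K) = 1/(-13 + K*(-1)) = 1/(-13 - K))
1/(U(-28, r(5, -2)) + C) = 1/(-1/(13 - 2) - 110) = 1/(-1/11 - 110) = 1/(-1211/11) = -11/1211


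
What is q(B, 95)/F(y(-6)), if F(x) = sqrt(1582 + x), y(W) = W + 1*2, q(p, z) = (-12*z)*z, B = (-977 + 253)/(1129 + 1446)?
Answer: -18050*sqrt(1578)/263 ≈ -2726.3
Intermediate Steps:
B = -724/2575 ≈ -0.28117
q(p, z) = -12*z**2
y(W) = 2 + W (y(W) = W + 2 = 2 + W)
q(B, 95)/F(y(-6)) = (-12*95**2)/(sqrt(1582 + (2 - 6))) = (-12*9025)/(sqrt(1582 - 4)) = -108300*sqrt(1578)/1578 = -18050*sqrt(1578)/263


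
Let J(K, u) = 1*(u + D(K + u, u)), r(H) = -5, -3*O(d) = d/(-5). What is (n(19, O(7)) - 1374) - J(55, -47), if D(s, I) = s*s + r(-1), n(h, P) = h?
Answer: -1367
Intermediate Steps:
O(d) = d/15 (O(d) = -d/(3*(-5)) = -d*(-1)/(3*5) = -(-1)*d/15 = d/15)
D(s, I) = -5 + s² (D(s, I) = s*s - 5 = s² - 5 = -5 + s²)
J(K, u) = -5 + u + (K + u)² (J(K, u) = 1*(u + (-5 + (K + u)²)) = 1*(-5 + u + (K + u)²) = -5 + u + (K + u)²)
(n(19, O(7)) - 1374) - J(55, -47) = (19 - 1374) - (-5 - 47 + (55 - 47)²) = -1355 - (-5 - 47 + 8²) = -1355 - (-5 - 47 + 64) = -1355 - 1*12 = -1355 - 12 = -1367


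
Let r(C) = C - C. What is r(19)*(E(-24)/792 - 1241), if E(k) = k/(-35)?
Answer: 0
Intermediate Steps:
r(C) = 0
E(k) = -k/35 (E(k) = k*(-1/35) = -k/35)
r(19)*(E(-24)/792 - 1241) = 0*(-1/35*(-24)/792 - 1241) = 0*((24/35)*(1/792) - 1241) = 0*(1/1155 - 1241) = 0*(-1433354/1155) = 0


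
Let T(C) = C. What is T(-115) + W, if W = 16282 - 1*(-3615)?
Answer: 19782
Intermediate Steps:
W = 19897 (W = 16282 + 3615 = 19897)
T(-115) + W = -115 + 19897 = 19782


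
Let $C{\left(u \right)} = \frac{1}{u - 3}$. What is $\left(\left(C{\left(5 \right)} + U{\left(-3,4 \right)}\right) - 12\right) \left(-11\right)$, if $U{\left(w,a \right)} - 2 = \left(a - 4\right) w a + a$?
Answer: $\frac{121}{2} \approx 60.5$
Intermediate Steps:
$C{\left(u \right)} = \frac{1}{-3 + u}$
$U{\left(w,a \right)} = 2 + a + a w \left(-4 + a\right)$ ($U{\left(w,a \right)} = 2 + \left(\left(a - 4\right) w a + a\right) = 2 + \left(\left(-4 + a\right) w a + a\right) = 2 + \left(w \left(-4 + a\right) a + a\right) = 2 + \left(a w \left(-4 + a\right) + a\right) = 2 + \left(a + a w \left(-4 + a\right)\right) = 2 + a + a w \left(-4 + a\right)$)
$\left(\left(C{\left(5 \right)} + U{\left(-3,4 \right)}\right) - 12\right) \left(-11\right) = \left(\left(\frac{1}{-3 + 5} + \left(2 + 4 - 3 \cdot 4^{2} - 16 \left(-3\right)\right)\right) - 12\right) \left(-11\right) = \left(\left(\frac{1}{2} + \left(2 + 4 - 48 + 48\right)\right) - 12\right) \left(-11\right) = \left(\left(\frac{1}{2} + 6\right) - 12\right) \left(-11\right) = \left(\frac{13}{2} - 12\right) \left(-11\right) = \left(- \frac{11}{2}\right) \left(-11\right) = \frac{121}{2}$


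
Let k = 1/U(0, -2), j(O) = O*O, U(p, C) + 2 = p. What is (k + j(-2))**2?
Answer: 49/4 ≈ 12.250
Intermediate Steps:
U(p, C) = -2 + p
j(O) = O**2
k = -1/2 (k = 1/(-2 + 0) = 1/(-2) = -1/2 ≈ -0.50000)
(k + j(-2))**2 = (-1/2 + (-2)**2)**2 = (-1/2 + 4)**2 = (7/2)**2 = 49/4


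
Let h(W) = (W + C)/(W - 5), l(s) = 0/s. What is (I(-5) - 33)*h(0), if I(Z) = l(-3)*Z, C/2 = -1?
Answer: -66/5 ≈ -13.200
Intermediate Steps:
C = -2 (C = 2*(-1) = -2)
l(s) = 0
h(W) = (-2 + W)/(-5 + W) (h(W) = (W - 2)/(W - 5) = (-2 + W)/(-5 + W))
I(Z) = 0 (I(Z) = 0*Z = 0)
(I(-5) - 33)*h(0) = (0 - 33)*((-2 + 0)/(-5 + 0)) = -33*(-2)/(-5) = -(-33)*(-2)/5 = -33*⅖ = -66/5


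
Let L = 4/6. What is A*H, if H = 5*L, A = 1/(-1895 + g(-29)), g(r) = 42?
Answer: -10/5559 ≈ -0.0017989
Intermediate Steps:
L = ⅔ (L = 4*(⅙) = ⅔ ≈ 0.66667)
A = -1/1853 (A = 1/(-1895 + 42) = 1/(-1853) = -1/1853 ≈ -0.00053967)
H = 10/3 (H = 5*(⅔) = 10/3 ≈ 3.3333)
A*H = -1/1853*10/3 = -10/5559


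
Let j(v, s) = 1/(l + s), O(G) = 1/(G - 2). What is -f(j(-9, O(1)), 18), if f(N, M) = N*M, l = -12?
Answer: 18/13 ≈ 1.3846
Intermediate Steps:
O(G) = 1/(-2 + G)
j(v, s) = 1/(-12 + s)
f(N, M) = M*N
-f(j(-9, O(1)), 18) = -18/(-12 + 1/(-2 + 1)) = -18/(-12 + 1/(-1)) = -18/(-12 - 1) = -18/(-13) = -18*(-1)/13 = -1*(-18/13) = 18/13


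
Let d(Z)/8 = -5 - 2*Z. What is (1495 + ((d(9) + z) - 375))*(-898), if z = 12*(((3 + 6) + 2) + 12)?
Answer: -1088376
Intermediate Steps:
d(Z) = -40 - 16*Z (d(Z) = 8*(-5 - 2*Z) = -40 - 16*Z)
z = 276 (z = 12*((9 + 2) + 12) = 12*(11 + 12) = 12*23 = 276)
(1495 + ((d(9) + z) - 375))*(-898) = (1495 + (((-40 - 16*9) + 276) - 375))*(-898) = (1495 + (((-40 - 144) + 276) - 375))*(-898) = (1495 + ((-184 + 276) - 375))*(-898) = (1495 + (92 - 375))*(-898) = (1495 - 283)*(-898) = 1212*(-898) = -1088376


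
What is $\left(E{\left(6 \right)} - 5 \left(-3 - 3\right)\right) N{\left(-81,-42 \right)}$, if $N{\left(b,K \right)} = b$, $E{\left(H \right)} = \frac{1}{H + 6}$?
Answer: $- \frac{9747}{4} \approx -2436.8$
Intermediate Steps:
$E{\left(H \right)} = \frac{1}{6 + H}$
$\left(E{\left(6 \right)} - 5 \left(-3 - 3\right)\right) N{\left(-81,-42 \right)} = \left(\frac{1}{6 + 6} - 5 \left(-3 - 3\right)\right) \left(-81\right) = \left(\frac{1}{12} - -30\right) \left(-81\right) = \left(\frac{1}{12} + 30\right) \left(-81\right) = \frac{361}{12} \left(-81\right) = - \frac{9747}{4}$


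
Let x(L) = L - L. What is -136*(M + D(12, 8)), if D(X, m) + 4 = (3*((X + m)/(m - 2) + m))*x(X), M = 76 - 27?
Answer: -6120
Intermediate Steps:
x(L) = 0
M = 49
D(X, m) = -4 (D(X, m) = -4 + (3*((X + m)/(m - 2) + m))*0 = -4 + (3*((X + m)/(-2 + m) + m))*0 = -4 + (3*(m + (X + m)/(-2 + m)))*0 = -4 + (3*m + 3*(X + m)/(-2 + m))*0 = -4 + 0 = -4)
-136*(M + D(12, 8)) = -136*(49 - 4) = -136*45 = -6120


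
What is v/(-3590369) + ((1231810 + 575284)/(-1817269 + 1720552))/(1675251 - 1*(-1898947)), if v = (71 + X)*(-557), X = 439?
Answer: 49096225463811967/620569624812089727 ≈ 0.079115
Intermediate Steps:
v = -284070 (v = (71 + 439)*(-557) = 510*(-557) = -284070)
v/(-3590369) + ((1231810 + 575284)/(-1817269 + 1720552))/(1675251 - 1*(-1898947)) = -284070/(-3590369) + ((1231810 + 575284)/(-1817269 + 1720552))/(1675251 - 1*(-1898947)) = -284070*(-1/3590369) + (1807094/(-96717))/(1675251 + 1898947) = 284070/3590369 + (1807094*(-1/96717))/3574198 = 284070/3590369 - 1807094/96717*1/3574198 = 284070/3590369 - 903547/172842853983 = 49096225463811967/620569624812089727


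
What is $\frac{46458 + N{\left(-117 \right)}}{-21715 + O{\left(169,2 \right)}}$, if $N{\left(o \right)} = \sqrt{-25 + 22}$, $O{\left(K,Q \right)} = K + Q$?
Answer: $- \frac{23229}{10772} - \frac{i \sqrt{3}}{21544} \approx -2.1564 - 8.0396 \cdot 10^{-5} i$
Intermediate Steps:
$N{\left(o \right)} = i \sqrt{3}$ ($N{\left(o \right)} = \sqrt{-3} = i \sqrt{3}$)
$\frac{46458 + N{\left(-117 \right)}}{-21715 + O{\left(169,2 \right)}} = \frac{46458 + i \sqrt{3}}{-21715 + \left(169 + 2\right)} = \frac{46458 + i \sqrt{3}}{-21715 + 171} = \frac{46458 + i \sqrt{3}}{-21544} = \left(46458 + i \sqrt{3}\right) \left(- \frac{1}{21544}\right) = - \frac{23229}{10772} - \frac{i \sqrt{3}}{21544}$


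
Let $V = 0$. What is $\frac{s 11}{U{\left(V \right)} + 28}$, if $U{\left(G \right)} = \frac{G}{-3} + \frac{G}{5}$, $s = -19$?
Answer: $- \frac{209}{28} \approx -7.4643$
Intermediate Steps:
$U{\left(G \right)} = - \frac{2 G}{15}$ ($U{\left(G \right)} = G \left(- \frac{1}{3}\right) + G \frac{1}{5} = - \frac{G}{3} + \frac{G}{5} = - \frac{2 G}{15}$)
$\frac{s 11}{U{\left(V \right)} + 28} = \frac{\left(-19\right) 11}{\left(- \frac{2}{15}\right) 0 + 28} = - \frac{209}{0 + 28} = - \frac{209}{28}$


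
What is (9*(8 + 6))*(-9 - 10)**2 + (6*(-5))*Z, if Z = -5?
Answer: 45636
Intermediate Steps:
(9*(8 + 6))*(-9 - 10)**2 + (6*(-5))*Z = (9*(8 + 6))*(-9 - 10)**2 + (6*(-5))*(-5) = (9*14)*(-19)**2 - 30*(-5) = 126*361 + 150 = 45486 + 150 = 45636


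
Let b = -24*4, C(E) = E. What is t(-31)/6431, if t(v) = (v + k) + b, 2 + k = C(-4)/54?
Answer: -3485/173637 ≈ -0.020071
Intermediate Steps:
b = -96
k = -56/27 (k = -2 - 4/54 = -2 - 4*1/54 = -2 - 2/27 = -56/27 ≈ -2.0741)
t(v) = -2648/27 + v (t(v) = (v - 56/27) - 96 = (-56/27 + v) - 96 = -2648/27 + v)
t(-31)/6431 = (-2648/27 - 31)/6431 = -3485/27*1/6431 = -3485/173637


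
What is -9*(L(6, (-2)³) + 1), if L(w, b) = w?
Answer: -63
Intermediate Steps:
-9*(L(6, (-2)³) + 1) = -9*(6 + 1) = -9*7 = -63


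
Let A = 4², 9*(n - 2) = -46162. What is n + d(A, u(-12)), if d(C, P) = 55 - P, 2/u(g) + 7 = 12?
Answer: -228263/45 ≈ -5072.5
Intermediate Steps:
n = -46144/9 (n = 2 + (⅑)*(-46162) = 2 - 46162/9 = -46144/9 ≈ -5127.1)
u(g) = ⅖ (u(g) = 2/(-7 + 12) = 2/5 = 2*(⅕) = ⅖)
A = 16
n + d(A, u(-12)) = -46144/9 + (55 - 1*⅖) = -46144/9 + (55 - ⅖) = -46144/9 + 273/5 = -228263/45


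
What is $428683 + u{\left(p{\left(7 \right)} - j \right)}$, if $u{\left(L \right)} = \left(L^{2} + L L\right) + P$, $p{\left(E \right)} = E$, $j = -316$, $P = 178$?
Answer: $637519$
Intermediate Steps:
$u{\left(L \right)} = 178 + 2 L^{2}$ ($u{\left(L \right)} = \left(L^{2} + L L\right) + 178 = \left(L^{2} + L^{2}\right) + 178 = 2 L^{2} + 178 = 178 + 2 L^{2}$)
$428683 + u{\left(p{\left(7 \right)} - j \right)} = 428683 + \left(178 + 2 \left(7 - -316\right)^{2}\right) = 428683 + \left(178 + 2 \left(7 + 316\right)^{2}\right) = 428683 + \left(178 + 2 \cdot 323^{2}\right) = 428683 + \left(178 + 2 \cdot 104329\right) = 428683 + \left(178 + 208658\right) = 428683 + 208836 = 637519$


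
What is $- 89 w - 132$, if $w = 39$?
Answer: $-3603$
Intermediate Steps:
$- 89 w - 132 = \left(-89\right) 39 - 132 = -3471 - 132 = -3603$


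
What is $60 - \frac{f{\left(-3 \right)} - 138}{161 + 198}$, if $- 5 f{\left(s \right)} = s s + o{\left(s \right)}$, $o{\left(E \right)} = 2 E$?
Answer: $\frac{108393}{1795} \approx 60.386$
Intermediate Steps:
$f{\left(s \right)} = - \frac{2 s}{5} - \frac{s^{2}}{5}$ ($f{\left(s \right)} = - \frac{s s + 2 s}{5} = - \frac{s^{2} + 2 s}{5} = - \frac{2 s}{5} - \frac{s^{2}}{5}$)
$60 - \frac{f{\left(-3 \right)} - 138}{161 + 198} = 60 - \frac{\frac{1}{5} \left(-3\right) \left(-2 - -3\right) - 138}{161 + 198} = 60 - \frac{\frac{1}{5} \left(-3\right) \left(-2 + 3\right) - 138}{359} = 60 - \left(\frac{1}{5} \left(-3\right) 1 - 138\right) \frac{1}{359} = 60 - \left(- \frac{3}{5} - 138\right) \frac{1}{359} = 60 - \left(- \frac{693}{5}\right) \frac{1}{359} = 60 - - \frac{693}{1795} = 60 + \frac{693}{1795} = \frac{108393}{1795}$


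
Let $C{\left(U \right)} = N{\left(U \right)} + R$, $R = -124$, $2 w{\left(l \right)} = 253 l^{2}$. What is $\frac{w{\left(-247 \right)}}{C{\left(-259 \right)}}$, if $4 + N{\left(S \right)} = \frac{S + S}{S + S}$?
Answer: $- \frac{15435277}{254} \approx -60769.0$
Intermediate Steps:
$w{\left(l \right)} = \frac{253 l^{2}}{2}$
$N{\left(S \right)} = -3$ ($N{\left(S \right)} = -4 + \frac{S + S}{S + S} = -4 + \frac{2 S}{2 S} = -4 + \frac{1}{2 S} 2 S = -4 + 1 = -3$)
$C{\left(U \right)} = -127$ ($C{\left(U \right)} = -3 - 124 = -127$)
$\frac{w{\left(-247 \right)}}{C{\left(-259 \right)}} = \frac{\frac{253}{2} \left(-247\right)^{2}}{-127} = \frac{253}{2} \cdot 61009 \left(- \frac{1}{127}\right) = \frac{15435277}{2} \left(- \frac{1}{127}\right) = - \frac{15435277}{254}$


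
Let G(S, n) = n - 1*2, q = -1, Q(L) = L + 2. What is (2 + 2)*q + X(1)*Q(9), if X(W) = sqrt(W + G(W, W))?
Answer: -4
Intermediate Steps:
Q(L) = 2 + L
G(S, n) = -2 + n (G(S, n) = n - 2 = -2 + n)
X(W) = sqrt(-2 + 2*W) (X(W) = sqrt(W + (-2 + W)) = sqrt(-2 + 2*W))
(2 + 2)*q + X(1)*Q(9) = (2 + 2)*(-1) + sqrt(-2 + 2*1)*(2 + 9) = 4*(-1) + sqrt(-2 + 2)*11 = -4 + sqrt(0)*11 = -4 + 0*11 = -4 + 0 = -4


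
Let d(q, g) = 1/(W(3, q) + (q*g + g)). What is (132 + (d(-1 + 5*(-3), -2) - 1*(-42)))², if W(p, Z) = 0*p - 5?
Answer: 18931201/625 ≈ 30290.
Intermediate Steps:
W(p, Z) = -5 (W(p, Z) = 0 - 5 = -5)
d(q, g) = 1/(-5 + g + g*q) (d(q, g) = 1/(-5 + (q*g + g)) = 1/(-5 + (g*q + g)) = 1/(-5 + (g + g*q)) = 1/(-5 + g + g*q))
(132 + (d(-1 + 5*(-3), -2) - 1*(-42)))² = (132 + (1/(-5 - 2 - 2*(-1 + 5*(-3))) - 1*(-42)))² = (132 + (1/(-5 - 2 - 2*(-1 - 15)) + 42))² = (132 + (1/(-5 - 2 - 2*(-16)) + 42))² = (132 + (1/(-5 - 2 + 32) + 42))² = (132 + (1/25 + 42))² = (132 + 1051/25)² = (4351/25)² = 18931201/625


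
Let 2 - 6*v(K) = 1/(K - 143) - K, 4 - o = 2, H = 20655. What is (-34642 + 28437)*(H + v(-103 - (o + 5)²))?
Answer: -45315240341/354 ≈ -1.2801e+8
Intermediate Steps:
o = 2 (o = 4 - 1*2 = 4 - 2 = 2)
v(K) = ⅓ - 1/(6*(-143 + K)) + K/6 (v(K) = ⅓ - (1/(K - 143) - K)/6 = ⅓ - (1/(-143 + K) - K)/6 = ⅓ + (-1/(6*(-143 + K)) + K/6) = ⅓ - 1/(6*(-143 + K)) + K/6)
(-34642 + 28437)*(H + v(-103 - (o + 5)²)) = (-34642 + 28437)*(20655 + (-287 + (-103 - (2 + 5)²)² - 141*(-103 - (2 + 5)²))/(6*(-143 + (-103 - (2 + 5)²)))) = -6205*(20655 + (-287 + (-103 - 1*7²)² - 141*(-103 - 1*7²))/(6*(-143 + (-103 - 1*7²)))) = -6205*(20655 + (-287 + (-103 - 1*49)² - 141*(-103 - 1*49))/(6*(-143 + (-103 - 1*49)))) = -6205*(20655 + (-287 + (-103 - 49)² - 141*(-103 - 49))/(6*(-143 + (-103 - 49)))) = -6205*(20655 + (-287 + (-152)² - 141*(-152))/(6*(-143 - 152))) = -6205*(20655 + (⅙)*(-287 + 23104 + 21432)/(-295)) = -6205*(20655 + (⅙)*(-1/295)*44249) = -6205*(20655 - 44249/1770) = -6205*36515101/1770 = -45315240341/354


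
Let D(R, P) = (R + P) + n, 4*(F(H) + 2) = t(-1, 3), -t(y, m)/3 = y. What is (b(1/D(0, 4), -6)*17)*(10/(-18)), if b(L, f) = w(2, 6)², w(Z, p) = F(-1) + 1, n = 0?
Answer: -85/144 ≈ -0.59028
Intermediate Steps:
t(y, m) = -3*y
F(H) = -5/4 (F(H) = -2 + (-3*(-1))/4 = -2 + (¼)*3 = -2 + ¾ = -5/4)
D(R, P) = P + R (D(R, P) = (R + P) + 0 = (P + R) + 0 = P + R)
w(Z, p) = -¼ (w(Z, p) = -5/4 + 1 = -¼)
b(L, f) = 1/16 (b(L, f) = (-¼)² = 1/16)
(b(1/D(0, 4), -6)*17)*(10/(-18)) = ((1/16)*17)*(10/(-18)) = 17*(10*(-1/18))/16 = (17/16)*(-5/9) = -85/144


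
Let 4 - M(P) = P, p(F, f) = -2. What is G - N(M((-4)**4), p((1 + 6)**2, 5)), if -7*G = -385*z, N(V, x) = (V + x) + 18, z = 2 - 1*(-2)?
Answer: 456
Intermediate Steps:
M(P) = 4 - P
z = 4 (z = 2 + 2 = 4)
N(V, x) = 18 + V + x
G = 220 (G = -(-55)*4 = -1/7*(-1540) = 220)
G - N(M((-4)**4), p((1 + 6)**2, 5)) = 220 - (18 + (4 - 1*(-4)**4) - 2) = 220 - (18 + (4 - 1*256) - 2) = 220 - (18 + (4 - 256) - 2) = 220 - (18 - 252 - 2) = 220 - 1*(-236) = 220 + 236 = 456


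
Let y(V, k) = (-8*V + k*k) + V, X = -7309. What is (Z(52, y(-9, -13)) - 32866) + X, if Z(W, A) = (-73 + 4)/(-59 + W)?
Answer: -281156/7 ≈ -40165.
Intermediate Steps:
y(V, k) = k² - 7*V (y(V, k) = (-8*V + k²) + V = (k² - 8*V) + V = k² - 7*V)
Z(W, A) = -69/(-59 + W)
(Z(52, y(-9, -13)) - 32866) + X = (-69/(-59 + 52) - 32866) - 7309 = (-69/(-7) - 32866) - 7309 = (-69*(-⅐) - 32866) - 7309 = (69/7 - 32866) - 7309 = -229993/7 - 7309 = -281156/7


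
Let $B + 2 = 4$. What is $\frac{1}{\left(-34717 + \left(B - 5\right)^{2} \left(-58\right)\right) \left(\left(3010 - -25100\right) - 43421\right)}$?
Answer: $\frac{1}{539544329} \approx 1.8534 \cdot 10^{-9}$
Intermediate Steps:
$B = 2$ ($B = -2 + 4 = 2$)
$\frac{1}{\left(-34717 + \left(B - 5\right)^{2} \left(-58\right)\right) \left(\left(3010 - -25100\right) - 43421\right)} = \frac{1}{\left(-34717 + \left(2 - 5\right)^{2} \left(-58\right)\right) \left(\left(3010 - -25100\right) - 43421\right)} = \frac{1}{\left(-34717 + \left(-3\right)^{2} \left(-58\right)\right) \left(\left(3010 + 25100\right) - 43421\right)} = \frac{1}{\left(-34717 + 9 \left(-58\right)\right) \left(28110 - 43421\right)} = \frac{1}{\left(-34717 - 522\right) \left(-15311\right)} = \frac{1}{\left(-35239\right) \left(-15311\right)} = \frac{1}{539544329}$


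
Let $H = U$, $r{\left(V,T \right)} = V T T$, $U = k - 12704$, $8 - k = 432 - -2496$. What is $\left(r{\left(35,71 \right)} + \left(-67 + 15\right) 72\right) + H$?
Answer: $157067$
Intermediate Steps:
$k = -2920$ ($k = 8 - \left(432 - -2496\right) = 8 - \left(432 + 2496\right) = 8 - 2928 = -2920$)
$U = -15624$ ($U = -2920 - 12704 = -15624$)
$r{\left(V,T \right)} = V T^{2}$ ($r{\left(V,T \right)} = T V T = V T^{2}$)
$H = -15624$
$\left(r{\left(35,71 \right)} + \left(-67 + 15\right) 72\right) + H = \left(35 \cdot 71^{2} + \left(-67 + 15\right) 72\right) - 15624 = \left(35 \cdot 5041 - 3744\right) - 15624 = \left(176435 - 3744\right) - 15624 = 172691 - 15624 = 157067$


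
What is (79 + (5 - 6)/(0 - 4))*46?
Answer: 7291/2 ≈ 3645.5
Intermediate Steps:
(79 + (5 - 6)/(0 - 4))*46 = (79 - 1/(-4))*46 = (79 - 1*(-¼))*46 = (79 + ¼)*46 = (317/4)*46 = 7291/2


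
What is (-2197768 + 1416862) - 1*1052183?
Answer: -1833089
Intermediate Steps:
(-2197768 + 1416862) - 1*1052183 = -780906 - 1052183 = -1833089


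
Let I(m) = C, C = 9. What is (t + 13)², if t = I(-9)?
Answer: 484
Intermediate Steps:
I(m) = 9
t = 9
(t + 13)² = (9 + 13)² = 22² = 484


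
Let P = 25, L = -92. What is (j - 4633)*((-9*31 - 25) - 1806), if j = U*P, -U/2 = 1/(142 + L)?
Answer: 9777740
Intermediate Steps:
U = -1/25 (U = -2/(142 - 92) = -2/50 = -2*1/50 = -1/25 ≈ -0.040000)
j = -1 (j = -1/25*25 = -1)
(j - 4633)*((-9*31 - 25) - 1806) = (-1 - 4633)*((-9*31 - 25) - 1806) = -4634*((-279 - 25) - 1806) = -4634*(-304 - 1806) = -4634*(-2110) = 9777740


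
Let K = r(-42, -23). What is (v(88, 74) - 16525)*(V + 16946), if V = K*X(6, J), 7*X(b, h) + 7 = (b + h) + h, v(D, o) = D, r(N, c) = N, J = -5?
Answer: -279626244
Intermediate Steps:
K = -42
X(b, h) = -1 + b/7 + 2*h/7 (X(b, h) = -1 + ((b + h) + h)/7 = -1 + (b + 2*h)/7 = -1 + (b/7 + 2*h/7) = -1 + b/7 + 2*h/7)
V = 66 (V = -42*(-1 + (1/7)*6 + (2/7)*(-5)) = -42*(-1 + 6/7 - 10/7) = -42*(-11/7) = 66)
(v(88, 74) - 16525)*(V + 16946) = (88 - 16525)*(66 + 16946) = -16437*17012 = -279626244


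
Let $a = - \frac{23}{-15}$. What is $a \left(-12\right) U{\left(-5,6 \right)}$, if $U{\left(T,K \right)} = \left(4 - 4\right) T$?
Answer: $0$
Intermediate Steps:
$U{\left(T,K \right)} = 0$ ($U{\left(T,K \right)} = 0 T = 0$)
$a = \frac{23}{15}$ ($a = \left(-23\right) \left(- \frac{1}{15}\right) = \frac{23}{15} \approx 1.5333$)
$a \left(-12\right) U{\left(-5,6 \right)} = \frac{23}{15} \left(-12\right) 0 = \left(- \frac{92}{5}\right) 0 = 0$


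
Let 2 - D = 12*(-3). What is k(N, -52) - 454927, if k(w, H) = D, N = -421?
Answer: -454889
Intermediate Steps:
D = 38 (D = 2 - 12*(-3) = 2 - 1*(-36) = 2 + 36 = 38)
k(w, H) = 38
k(N, -52) - 454927 = 38 - 454927 = -454889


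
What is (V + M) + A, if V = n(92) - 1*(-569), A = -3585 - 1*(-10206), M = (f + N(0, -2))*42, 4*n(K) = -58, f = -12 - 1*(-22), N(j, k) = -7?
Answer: 14603/2 ≈ 7301.5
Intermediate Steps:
f = 10 (f = -12 + 22 = 10)
n(K) = -29/2 (n(K) = (1/4)*(-58) = -29/2)
M = 126 (M = (10 - 7)*42 = 3*42 = 126)
A = 6621 (A = -3585 + 10206 = 6621)
V = 1109/2 (V = -29/2 - 1*(-569) = -29/2 + 569 = 1109/2 ≈ 554.50)
(V + M) + A = (1109/2 + 126) + 6621 = 1361/2 + 6621 = 14603/2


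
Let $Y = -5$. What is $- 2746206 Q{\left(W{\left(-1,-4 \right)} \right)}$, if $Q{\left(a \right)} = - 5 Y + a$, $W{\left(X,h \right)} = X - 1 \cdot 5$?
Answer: $-52177914$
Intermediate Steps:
$W{\left(X,h \right)} = -5 + X$ ($W{\left(X,h \right)} = X - 5 = -5 + X$)
$Q{\left(a \right)} = 25 + a$ ($Q{\left(a \right)} = \left(-5\right) \left(-5\right) + a = 25 + a$)
$- 2746206 Q{\left(W{\left(-1,-4 \right)} \right)} = - 2746206 \left(25 - 6\right) = \left(-2746206\right) 19 = -52177914$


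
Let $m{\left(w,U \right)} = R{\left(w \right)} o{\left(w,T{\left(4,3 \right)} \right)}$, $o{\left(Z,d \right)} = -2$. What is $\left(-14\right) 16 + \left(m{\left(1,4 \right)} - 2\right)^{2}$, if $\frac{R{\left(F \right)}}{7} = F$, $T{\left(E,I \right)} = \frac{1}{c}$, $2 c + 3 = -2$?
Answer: $32$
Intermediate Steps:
$c = - \frac{5}{2}$ ($c = - \frac{3}{2} + \frac{1}{2} \left(-2\right) = - \frac{3}{2} - 1 = - \frac{5}{2} \approx -2.5$)
$T{\left(E,I \right)} = - \frac{2}{5}$ ($T{\left(E,I \right)} = \frac{1}{- \frac{5}{2}} = - \frac{2}{5}$)
$R{\left(F \right)} = 7 F$
$m{\left(w,U \right)} = - 14 w$ ($m{\left(w,U \right)} = 7 w \left(-2\right) = - 14 w$)
$\left(-14\right) 16 + \left(m{\left(1,4 \right)} - 2\right)^{2} = \left(-14\right) 16 + \left(\left(-14\right) 1 - 2\right)^{2} = -224 + \left(-14 - 2\right)^{2} = -224 + \left(-16\right)^{2} = -224 + 256 = 32$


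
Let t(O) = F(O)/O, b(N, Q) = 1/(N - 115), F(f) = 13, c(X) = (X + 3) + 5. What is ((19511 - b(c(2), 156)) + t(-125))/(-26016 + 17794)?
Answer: -51216127/21582750 ≈ -2.3730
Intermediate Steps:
c(X) = 8 + X (c(X) = (3 + X) + 5 = 8 + X)
b(N, Q) = 1/(-115 + N)
t(O) = 13/O
((19511 - b(c(2), 156)) + t(-125))/(-26016 + 17794) = ((19511 - 1/(-115 + (8 + 2))) + 13/(-125))/(-26016 + 17794) = ((19511 - 1/(-115 + 10)) + 13*(-1/125))/(-8222) = ((19511 - 1/(-105)) - 13/125)*(-1/8222) = ((19511 - 1*(-1/105)) - 13/125)*(-1/8222) = ((19511 + 1/105) - 13/125)*(-1/8222) = (2048656/105 - 13/125)*(-1/8222) = (51216127/2625)*(-1/8222) = -51216127/21582750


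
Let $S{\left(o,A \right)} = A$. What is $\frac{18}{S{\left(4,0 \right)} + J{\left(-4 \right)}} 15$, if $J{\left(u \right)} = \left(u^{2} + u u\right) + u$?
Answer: $\frac{135}{14} \approx 9.6429$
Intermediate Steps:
$J{\left(u \right)} = u + 2 u^{2}$ ($J{\left(u \right)} = \left(u^{2} + u^{2}\right) + u = 2 u^{2} + u = u + 2 u^{2}$)
$\frac{18}{S{\left(4,0 \right)} + J{\left(-4 \right)}} 15 = \frac{18}{0 - 4 \left(1 + 2 \left(-4\right)\right)} 15 = \frac{18}{0 - 4 \left(1 - 8\right)} 15 = \frac{18}{0 - -28} \cdot 15 = \frac{18}{0 + 28} \cdot 15 = \frac{18}{28} \cdot 15 = 18 \cdot \frac{1}{28} \cdot 15 = \frac{9}{14} \cdot 15 = \frac{135}{14}$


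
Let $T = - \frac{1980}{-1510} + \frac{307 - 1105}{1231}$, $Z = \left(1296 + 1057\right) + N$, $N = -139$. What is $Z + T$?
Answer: $\frac{411663774}{185881} \approx 2214.7$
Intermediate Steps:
$Z = 2214$ ($Z = \left(1296 + 1057\right) - 139 = 2353 - 139 = 2214$)
$T = \frac{123240}{185881}$ ($T = \left(-1980\right) \left(- \frac{1}{1510}\right) - \frac{798}{1231} = \frac{198}{151} - \frac{798}{1231} = \frac{123240}{185881} \approx 0.663$)
$Z + T = 2214 + \frac{123240}{185881} = \frac{411663774}{185881}$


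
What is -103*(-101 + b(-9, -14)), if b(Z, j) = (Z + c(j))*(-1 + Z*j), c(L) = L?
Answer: 306528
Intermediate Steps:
b(Z, j) = (-1 + Z*j)*(Z + j) (b(Z, j) = (Z + j)*(-1 + Z*j) = (-1 + Z*j)*(Z + j))
-103*(-101 + b(-9, -14)) = -103*(-101 + (-1*(-9) - 1*(-14) - 9*(-14)² - 14*(-9)²)) = -103*(-101 + (9 + 14 - 9*196 - 14*81)) = -103*(-101 + (9 + 14 - 1764 - 1134)) = -103*(-101 - 2875) = -103*(-2976) = 306528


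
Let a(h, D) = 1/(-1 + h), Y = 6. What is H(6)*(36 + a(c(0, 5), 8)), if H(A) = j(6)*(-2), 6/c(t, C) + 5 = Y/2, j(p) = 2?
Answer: -143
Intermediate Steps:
c(t, C) = -3 (c(t, C) = 6/(-5 + 6/2) = 6/(-5 + 6*(1/2)) = 6/(-5 + 3) = 6/(-2) = 6*(-1/2) = -3)
H(A) = -4 (H(A) = 2*(-2) = -4)
H(6)*(36 + a(c(0, 5), 8)) = -4*(36 + 1/(-1 - 3)) = -4*(36 + 1/(-4)) = -4*(36 - 1/4) = -4*143/4 = -143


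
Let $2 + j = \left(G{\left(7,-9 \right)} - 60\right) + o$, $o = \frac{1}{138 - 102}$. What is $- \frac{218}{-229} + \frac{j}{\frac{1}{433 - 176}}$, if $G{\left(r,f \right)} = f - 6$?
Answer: $- \frac{163073815}{8244} \approx -19781.0$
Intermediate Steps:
$G{\left(r,f \right)} = -6 + f$ ($G{\left(r,f \right)} = f - 6 = -6 + f$)
$o = \frac{1}{36} \approx 0.027778$
$j = - \frac{2771}{36}$ ($j = -2 + \left(\left(\left(-6 - 9\right) - 60\right) + \frac{1}{36}\right) = -2 + \left(\left(-15 - 60\right) + \frac{1}{36}\right) = -2 + \left(-75 + \frac{1}{36}\right) = -2 - \frac{2699}{36} = - \frac{2771}{36} \approx -76.972$)
$- \frac{218}{-229} + \frac{j}{\frac{1}{433 - 176}} = - \frac{218}{-229} - \frac{2771}{36 \frac{1}{433 - 176}} = \left(-218\right) \left(- \frac{1}{229}\right) - \frac{2771}{36 \cdot \frac{1}{257}} = \frac{218}{229} - \frac{2771 \frac{1}{\frac{1}{257}}}{36} = \frac{218}{229} - \frac{712147}{36} = - \frac{163073815}{8244}$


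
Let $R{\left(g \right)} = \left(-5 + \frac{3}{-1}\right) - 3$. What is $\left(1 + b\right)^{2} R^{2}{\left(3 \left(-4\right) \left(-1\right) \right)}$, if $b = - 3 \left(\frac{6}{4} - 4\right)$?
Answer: $\frac{34969}{4} \approx 8742.3$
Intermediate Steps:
$b = \frac{15}{2}$ ($b = - 3 \left(6 \cdot \frac{1}{4} - 4\right) = - 3 \left(\frac{3}{2} - 4\right) = \left(-3\right) \left(- \frac{5}{2}\right) = \frac{15}{2} \approx 7.5$)
$R{\left(g \right)} = -11$ ($R{\left(g \right)} = \left(-5 + 3 \left(-1\right)\right) - 3 = \left(-5 - 3\right) - 3 = -8 - 3 = -11$)
$\left(1 + b\right)^{2} R^{2}{\left(3 \left(-4\right) \left(-1\right) \right)} = \left(1 + \frac{15}{2}\right)^{2} \left(-11\right)^{2} = \left(\frac{17}{2}\right)^{2} \cdot 121 = \frac{289}{4} \cdot 121 = \frac{34969}{4}$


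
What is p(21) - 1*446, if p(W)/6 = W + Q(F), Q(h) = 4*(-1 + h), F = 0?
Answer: -344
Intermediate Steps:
Q(h) = -4 + 4*h
p(W) = -24 + 6*W (p(W) = 6*(W + (-4 + 4*0)) = 6*(W + (-4 + 0)) = 6*(W - 4) = 6*(-4 + W) = -24 + 6*W)
p(21) - 1*446 = (-24 + 6*21) - 1*446 = (-24 + 126) - 446 = 102 - 446 = -344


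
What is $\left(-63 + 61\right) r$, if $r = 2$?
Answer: $-4$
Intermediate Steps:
$\left(-63 + 61\right) r = \left(-63 + 61\right) 2 = \left(-2\right) 2 = -4$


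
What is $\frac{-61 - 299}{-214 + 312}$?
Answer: $- \frac{180}{49} \approx -3.6735$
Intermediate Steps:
$\frac{-61 - 299}{-214 + 312} = - \frac{360}{98} = \left(-360\right) \frac{1}{98} = - \frac{180}{49}$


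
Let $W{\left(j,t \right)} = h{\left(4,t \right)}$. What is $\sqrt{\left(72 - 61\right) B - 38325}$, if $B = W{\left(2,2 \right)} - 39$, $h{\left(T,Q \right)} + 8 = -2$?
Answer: $4 i \sqrt{2429} \approx 197.14 i$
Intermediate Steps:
$h{\left(T,Q \right)} = -10$ ($h{\left(T,Q \right)} = -8 - 2 = -10$)
$W{\left(j,t \right)} = -10$
$B = -49$ ($B = -10 - 39 = -49$)
$\sqrt{\left(72 - 61\right) B - 38325} = \sqrt{\left(72 - 61\right) \left(-49\right) - 38325} = \sqrt{11 \left(-49\right) - 38325} = \sqrt{-539 - 38325} = \sqrt{-38864} = 4 i \sqrt{2429}$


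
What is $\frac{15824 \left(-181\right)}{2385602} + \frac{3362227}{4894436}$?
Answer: $- \frac{2998717023565}{5838088155236} \approx -0.51365$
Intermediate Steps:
$\frac{15824 \left(-181\right)}{2385602} + \frac{3362227}{4894436} = \left(-2864144\right) \frac{1}{2385602} + 3362227 \cdot \frac{1}{4894436} = - \frac{1432072}{1192801} + \frac{3362227}{4894436} = - \frac{2998717023565}{5838088155236}$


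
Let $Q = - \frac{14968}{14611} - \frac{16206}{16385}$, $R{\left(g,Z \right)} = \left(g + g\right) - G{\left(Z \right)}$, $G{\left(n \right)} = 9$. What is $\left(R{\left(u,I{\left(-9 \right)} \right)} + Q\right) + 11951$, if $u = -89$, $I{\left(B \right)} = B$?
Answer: $\frac{2815834091994}{239401235} \approx 11762.0$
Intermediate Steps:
$R{\left(g,Z \right)} = -9 + 2 g$ ($R{\left(g,Z \right)} = \left(g + g\right) - 9 = 2 g - 9 = -9 + 2 g$)
$Q = - \frac{482036546}{239401235}$ ($Q = \left(-14968\right) \frac{1}{14611} - \frac{16206}{16385} = - \frac{14968}{14611} - \frac{16206}{16385} = - \frac{482036546}{239401235} \approx -2.0135$)
$\left(R{\left(u,I{\left(-9 \right)} \right)} + Q\right) + 11951 = \left(\left(-9 + 2 \left(-89\right)\right) - \frac{482036546}{239401235}\right) + 11951 = \left(\left(-9 - 178\right) - \frac{482036546}{239401235}\right) + 11951 = \left(-187 - \frac{482036546}{239401235}\right) + 11951 = - \frac{45250067491}{239401235} + 11951 = \frac{2815834091994}{239401235}$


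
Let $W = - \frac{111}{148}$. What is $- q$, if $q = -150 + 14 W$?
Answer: $\frac{321}{2} \approx 160.5$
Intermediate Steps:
$W = - \frac{3}{4}$ ($W = \left(-111\right) \frac{1}{148} = - \frac{3}{4} \approx -0.75$)
$q = - \frac{321}{2}$ ($q = -150 + 14 \left(- \frac{3}{4}\right) = -150 - \frac{21}{2} = - \frac{321}{2} \approx -160.5$)
$- q = \left(-1\right) \left(- \frac{321}{2}\right) = \frac{321}{2}$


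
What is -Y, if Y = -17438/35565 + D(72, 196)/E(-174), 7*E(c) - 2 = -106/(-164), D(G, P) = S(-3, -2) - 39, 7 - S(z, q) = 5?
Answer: 108444788/1102515 ≈ 98.361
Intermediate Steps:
S(z, q) = 2 (S(z, q) = 7 - 1*5 = 7 - 5 = 2)
D(G, P) = -37 (D(G, P) = 2 - 39 = -37)
E(c) = 31/82 (E(c) = 2/7 + (-106/(-164))/7 = 2/7 + (-106*(-1/164))/7 = 2/7 + (1/7)*(53/82) = 2/7 + 53/574 = 31/82)
Y = -108444788/1102515 (Y = -17438/35565 - 37/31/82 = -17438*1/35565 - 37*82/31 = -17438/35565 - 3034/31 = -108444788/1102515 ≈ -98.361)
-Y = -1*(-108444788/1102515) = 108444788/1102515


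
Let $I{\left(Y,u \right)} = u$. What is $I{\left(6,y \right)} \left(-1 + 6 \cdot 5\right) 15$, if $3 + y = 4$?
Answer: $435$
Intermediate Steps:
$y = 1$ ($y = -3 + 4 = 1$)
$I{\left(6,y \right)} \left(-1 + 6 \cdot 5\right) 15 = 1 \left(-1 + 6 \cdot 5\right) 15 = 1 \left(-1 + 30\right) 15 = 1 \cdot 29 \cdot 15 = 29 \cdot 15 = 435$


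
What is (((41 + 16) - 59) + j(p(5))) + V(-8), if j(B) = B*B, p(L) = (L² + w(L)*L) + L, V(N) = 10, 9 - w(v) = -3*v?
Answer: 22508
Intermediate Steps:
w(v) = 9 + 3*v (w(v) = 9 - (-3)*v = 9 + 3*v)
p(L) = L + L² + L*(9 + 3*L) (p(L) = (L² + (9 + 3*L)*L) + L = (L² + L*(9 + 3*L)) + L = L + L² + L*(9 + 3*L))
j(B) = B²
(((41 + 16) - 59) + j(p(5))) + V(-8) = (((41 + 16) - 59) + (2*5*(5 + 2*5))²) + 10 = ((57 - 59) + (2*5*(5 + 10))²) + 10 = (-2 + (2*5*15)²) + 10 = (-2 + 150²) + 10 = (-2 + 22500) + 10 = 22498 + 10 = 22508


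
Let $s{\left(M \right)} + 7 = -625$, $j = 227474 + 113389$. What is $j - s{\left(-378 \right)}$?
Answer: $341495$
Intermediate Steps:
$j = 340863$
$s{\left(M \right)} = -632$ ($s{\left(M \right)} = -7 - 625 = -632$)
$j - s{\left(-378 \right)} = 340863 - -632 = 340863 + 632 = 341495$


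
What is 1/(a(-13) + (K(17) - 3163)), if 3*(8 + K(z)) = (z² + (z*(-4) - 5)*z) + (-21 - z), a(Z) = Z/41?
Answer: -41/143554 ≈ -0.00028561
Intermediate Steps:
a(Z) = Z/41 (a(Z) = Z*(1/41) = Z/41)
K(z) = -15 - z/3 + z²/3 + z*(-5 - 4*z)/3 (K(z) = -8 + ((z² + (z*(-4) - 5)*z) + (-21 - z))/3 = -8 + ((z² + (-4*z - 5)*z) + (-21 - z))/3 = -8 + ((z² + (-5 - 4*z)*z) + (-21 - z))/3 = -8 + ((z² + z*(-5 - 4*z)) + (-21 - z))/3 = -8 + (-21 + z² - z + z*(-5 - 4*z))/3 = -8 + (-7 - z/3 + z²/3 + z*(-5 - 4*z)/3) = -15 - z/3 + z²/3 + z*(-5 - 4*z)/3)
1/(a(-13) + (K(17) - 3163)) = 1/((1/41)*(-13) + ((-15 - 1*17² - 2*17) - 3163)) = 1/(-13/41 + ((-15 - 1*289 - 34) - 3163)) = 1/(-13/41 + ((-15 - 289 - 34) - 3163)) = 1/(-13/41 + (-338 - 3163)) = 1/(-13/41 - 3501) = 1/(-143554/41) = -41/143554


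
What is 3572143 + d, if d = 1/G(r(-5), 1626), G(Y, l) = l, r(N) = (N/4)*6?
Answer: 5808304519/1626 ≈ 3.5721e+6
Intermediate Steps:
r(N) = 3*N/2 (r(N) = (N*(¼))*6 = (N/4)*6 = 3*N/2)
d = 1/1626 ≈ 0.00061501
3572143 + d = 3572143 + 1/1626 = 5808304519/1626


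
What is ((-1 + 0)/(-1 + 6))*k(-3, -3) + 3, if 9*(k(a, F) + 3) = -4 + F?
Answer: 169/45 ≈ 3.7556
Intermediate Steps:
k(a, F) = -31/9 + F/9 (k(a, F) = -3 + (-4 + F)/9 = -3 + (-4/9 + F/9) = -31/9 + F/9)
((-1 + 0)/(-1 + 6))*k(-3, -3) + 3 = ((-1 + 0)/(-1 + 6))*(-31/9 + (1/9)*(-3)) + 3 = (-1/5)*(-31/9 - 1/3) + 3 = -1*1/5*(-34/9) + 3 = -1/5*(-34/9) + 3 = 34/45 + 3 = 169/45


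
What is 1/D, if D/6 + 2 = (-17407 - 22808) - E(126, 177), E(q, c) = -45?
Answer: -1/241032 ≈ -4.1488e-6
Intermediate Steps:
D = -241032 (D = -12 + 6*((-17407 - 22808) - 1*(-45)) = -12 + 6*(-40215 + 45) = -12 + 6*(-40170) = -12 - 241020 = -241032)
1/D = 1/(-241032) = -1/241032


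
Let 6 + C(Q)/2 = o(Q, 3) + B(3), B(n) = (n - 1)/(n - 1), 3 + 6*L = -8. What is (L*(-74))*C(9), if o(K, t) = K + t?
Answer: 5698/3 ≈ 1899.3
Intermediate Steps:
L = -11/6 (L = -½ + (⅙)*(-8) = -½ - 4/3 = -11/6 ≈ -1.8333)
B(n) = 1 (B(n) = (-1 + n)/(-1 + n) = 1)
C(Q) = -4 + 2*Q (C(Q) = -12 + 2*((Q + 3) + 1) = -12 + 2*((3 + Q) + 1) = -12 + 2*(4 + Q) = -12 + (8 + 2*Q) = -4 + 2*Q)
(L*(-74))*C(9) = (-11/6*(-74))*(-4 + 2*9) = 407*(-4 + 18)/3 = (407/3)*14 = 5698/3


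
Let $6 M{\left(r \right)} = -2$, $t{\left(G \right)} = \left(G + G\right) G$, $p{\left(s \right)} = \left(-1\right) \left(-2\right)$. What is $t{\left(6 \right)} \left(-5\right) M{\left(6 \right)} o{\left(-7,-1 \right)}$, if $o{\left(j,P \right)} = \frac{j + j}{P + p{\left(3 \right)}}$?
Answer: $-1680$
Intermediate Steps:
$p{\left(s \right)} = 2$
$t{\left(G \right)} = 2 G^{2}$ ($t{\left(G \right)} = 2 G G = 2 G^{2}$)
$M{\left(r \right)} = - \frac{1}{3}$ ($M{\left(r \right)} = \frac{1}{6} \left(-2\right) = - \frac{1}{3}$)
$o{\left(j,P \right)} = \frac{2 j}{2 + P}$ ($o{\left(j,P \right)} = \frac{j + j}{P + 2} = \frac{2 j}{2 + P}$)
$t{\left(6 \right)} \left(-5\right) M{\left(6 \right)} o{\left(-7,-1 \right)} = 2 \cdot 6^{2} \left(-5\right) \left(- \frac{1}{3}\right) 2 \left(-7\right) \frac{1}{2 - 1} = 2 \cdot 36 \left(-5\right) \left(- \frac{1}{3}\right) 2 \left(-7\right) 1^{-1} = 72 \left(-5\right) \left(- \frac{1}{3}\right) 2 \left(-7\right) 1 = \left(-360\right) \left(- \frac{1}{3}\right) \left(-14\right) = 120 \left(-14\right) = -1680$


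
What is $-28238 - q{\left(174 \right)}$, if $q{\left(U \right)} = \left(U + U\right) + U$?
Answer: $-28760$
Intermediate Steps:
$q{\left(U \right)} = 3 U$ ($q{\left(U \right)} = 2 U + U = 3 U$)
$-28238 - q{\left(174 \right)} = -28238 - 3 \cdot 174 = -28238 - 522 = -28760$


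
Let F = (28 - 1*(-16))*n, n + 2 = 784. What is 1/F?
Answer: 1/34408 ≈ 2.9063e-5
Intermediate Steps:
n = 782 (n = -2 + 784 = 782)
F = 34408 (F = (28 - 1*(-16))*782 = (28 + 16)*782 = 44*782 = 34408)
1/F = 1/34408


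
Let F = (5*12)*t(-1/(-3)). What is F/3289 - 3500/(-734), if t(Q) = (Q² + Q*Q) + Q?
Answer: 17303950/3621189 ≈ 4.7785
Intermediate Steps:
t(Q) = Q + 2*Q² (t(Q) = (Q² + Q²) + Q = 2*Q² + Q = Q + 2*Q²)
F = 100/3 (F = (5*12)*((-1/(-3))*(1 + 2*(-1/(-3)))) = 60*((-1*(-⅓))*(1 + 2*(-1*(-⅓)))) = 60*((1 + 2*(⅓))/3) = 60*((1 + ⅔)/3) = 60*((⅓)*(5/3)) = 60*(5/9) = 100/3 ≈ 33.333)
F/3289 - 3500/(-734) = (100/3)/3289 - 3500/(-734) = (100/3)*(1/3289) - 3500*(-1/734) = 100/9867 + 1750/367 = 17303950/3621189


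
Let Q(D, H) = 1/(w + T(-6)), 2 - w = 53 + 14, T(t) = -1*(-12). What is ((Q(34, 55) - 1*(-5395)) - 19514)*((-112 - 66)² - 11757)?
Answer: -14911533516/53 ≈ -2.8135e+8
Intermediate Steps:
T(t) = 12
w = -65 (w = 2 - (53 + 14) = 2 - 1*67 = 2 - 67 = -65)
Q(D, H) = -1/53 (Q(D, H) = 1/(-65 + 12) = 1/(-53) = -1/53)
((Q(34, 55) - 1*(-5395)) - 19514)*((-112 - 66)² - 11757) = ((-1/53 - 1*(-5395)) - 19514)*((-112 - 66)² - 11757) = ((-1/53 + 5395) - 19514)*((-178)² - 11757) = (285934/53 - 19514)*(31684 - 11757) = -748308/53*19927 = -14911533516/53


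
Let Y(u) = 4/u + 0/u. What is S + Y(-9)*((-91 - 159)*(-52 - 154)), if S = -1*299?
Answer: -208691/9 ≈ -23188.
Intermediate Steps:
S = -299
Y(u) = 4/u (Y(u) = 4/u + 0 = 4/u)
S + Y(-9)*((-91 - 159)*(-52 - 154)) = -299 + (4/(-9))*((-91 - 159)*(-52 - 154)) = -299 + (4*(-⅑))*(-250*(-206)) = -299 - 4/9*51500 = -299 - 206000/9 = -208691/9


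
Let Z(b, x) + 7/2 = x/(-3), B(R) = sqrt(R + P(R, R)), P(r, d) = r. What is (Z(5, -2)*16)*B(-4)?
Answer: -272*I*sqrt(2)/3 ≈ -128.22*I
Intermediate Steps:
B(R) = sqrt(2)*sqrt(R) (B(R) = sqrt(R + R) = sqrt(2*R) = sqrt(2)*sqrt(R))
Z(b, x) = -7/2 - x/3 (Z(b, x) = -7/2 + x/(-3) = -7/2 + x*(-1/3) = -7/2 - x/3)
(Z(5, -2)*16)*B(-4) = ((-7/2 - 1/3*(-2))*16)*(sqrt(2)*sqrt(-4)) = ((-7/2 + 2/3)*16)*(sqrt(2)*(2*I)) = (-17/6*16)*(2*I*sqrt(2)) = -272*I*sqrt(2)/3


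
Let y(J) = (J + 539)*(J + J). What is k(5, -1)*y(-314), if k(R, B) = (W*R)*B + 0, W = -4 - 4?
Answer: -5652000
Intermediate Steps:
W = -8
y(J) = 2*J*(539 + J) (y(J) = (539 + J)*(2*J) = 2*J*(539 + J))
k(R, B) = -8*B*R (k(R, B) = (-8*R)*B + 0 = -8*B*R + 0 = -8*B*R)
k(5, -1)*y(-314) = (-8*(-1)*5)*(2*(-314)*(539 - 314)) = 40*(2*(-314)*225) = 40*(-141300) = -5652000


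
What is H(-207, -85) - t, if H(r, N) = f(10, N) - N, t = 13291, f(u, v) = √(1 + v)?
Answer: -13206 + 2*I*√21 ≈ -13206.0 + 9.1651*I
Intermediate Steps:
H(r, N) = √(1 + N) - N
H(-207, -85) - t = (√(1 - 85) - 1*(-85)) - 1*13291 = (√(-84) + 85) - 13291 = (2*I*√21 + 85) - 13291 = (85 + 2*I*√21) - 13291 = -13206 + 2*I*√21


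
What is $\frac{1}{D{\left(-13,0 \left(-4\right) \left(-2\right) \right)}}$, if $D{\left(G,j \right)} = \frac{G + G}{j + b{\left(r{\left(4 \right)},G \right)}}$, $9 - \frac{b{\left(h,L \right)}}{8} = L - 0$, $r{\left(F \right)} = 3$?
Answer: $- \frac{88}{13} \approx -6.7692$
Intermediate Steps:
$b{\left(h,L \right)} = 72 - 8 L$ ($b{\left(h,L \right)} = 72 - 8 \left(L - 0\right) = 72 - 8 \left(L + 0\right) = 72 - 8 L$)
$D{\left(G,j \right)} = \frac{2 G}{72 + j - 8 G}$ ($D{\left(G,j \right)} = \frac{G + G}{j - \left(-72 + 8 G\right)} = \frac{2 G}{72 + j - 8 G}$)
$\frac{1}{D{\left(-13,0 \left(-4\right) \left(-2\right) \right)}} = \frac{1}{2 \left(-13\right) \frac{1}{72 + 0 \left(-4\right) \left(-2\right) - -104}} = \frac{1}{2 \left(-13\right) \frac{1}{72 + 0 \left(-2\right) + 104}} = \frac{1}{2 \left(-13\right) \frac{1}{72 + 0 + 104}} = \frac{1}{2 \left(-13\right) \frac{1}{176}} = \frac{1}{- \frac{13}{88}} = - \frac{88}{13}$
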